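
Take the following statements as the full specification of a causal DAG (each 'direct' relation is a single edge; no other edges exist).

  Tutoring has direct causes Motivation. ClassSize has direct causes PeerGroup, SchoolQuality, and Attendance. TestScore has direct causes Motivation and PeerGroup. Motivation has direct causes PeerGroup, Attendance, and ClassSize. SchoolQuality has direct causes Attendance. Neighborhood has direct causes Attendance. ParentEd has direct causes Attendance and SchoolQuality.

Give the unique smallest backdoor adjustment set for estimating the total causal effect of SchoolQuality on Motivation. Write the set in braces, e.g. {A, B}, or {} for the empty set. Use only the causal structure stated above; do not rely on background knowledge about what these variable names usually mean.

{Attendance}

Variables eligible for adjustment (non-descendants of SchoolQuality, excluding SchoolQuality and Motivation): {Attendance, Neighborhood, PeerGroup}.
Backdoor paths from SchoolQuality to Motivation:
  P1: SchoolQuality <- Attendance -> ClassSize <- PeerGroup -> Motivation
  P2: SchoolQuality <- Attendance -> ClassSize <- PeerGroup -> TestScore <- Motivation
  P3: SchoolQuality <- Attendance -> ClassSize -> Motivation
  P4: SchoolQuality <- Attendance -> Motivation
The empty set is not sufficient: P3 (SchoolQuality <- Attendance -> ClassSize -> Motivation) has no collider blocking it and no conditioned non-collider, so it is open.
Try {Attendance}:
  P1: blocked at fork node Attendance ∈ conditioning set.
  P2: blocked at fork node Attendance ∈ conditioning set.
  P3: blocked at fork node Attendance ∈ conditioning set.
  P4: blocked at fork node Attendance ∈ conditioning set.
{Attendance} contains no descendant of SchoolQuality and blocks every backdoor path.
No other singleton works — e.g. {Neighborhood} leaves P3 open — so {Attendance} is the unique smallest valid adjustment set.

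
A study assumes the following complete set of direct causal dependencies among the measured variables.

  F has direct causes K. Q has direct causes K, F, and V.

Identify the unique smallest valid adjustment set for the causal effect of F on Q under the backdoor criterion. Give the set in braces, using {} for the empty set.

{K}

Variables eligible for adjustment (non-descendants of F, excluding F and Q): {K, V}.
Backdoor paths from F to Q:
  P1: F <- K -> Q
The empty set is not sufficient: P1 (F <- K -> Q) has no collider blocking it and no conditioned non-collider, so it is open.
Try {K}:
  P1: blocked at fork node K ∈ conditioning set.
{K} contains no descendant of F and blocks every backdoor path.
No other singleton works — e.g. {V} leaves P1 open — so {K} is the unique smallest valid adjustment set.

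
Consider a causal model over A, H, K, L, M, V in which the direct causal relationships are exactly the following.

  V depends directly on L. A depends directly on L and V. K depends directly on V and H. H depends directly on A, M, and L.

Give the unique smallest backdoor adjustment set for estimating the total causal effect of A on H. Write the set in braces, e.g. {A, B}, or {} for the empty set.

{L}

Variables eligible for adjustment (non-descendants of A, excluding A and H): {L, M, V}.
Backdoor paths from A to H:
  P1: A <- L -> V -> K <- H
  P2: A <- L -> H
  P3: A <- V <- L -> H
  P4: A <- V -> K <- H
The empty set is not sufficient: P2 (A <- L -> H) has no collider blocking it and no conditioned non-collider, so it is open.
Try {L}:
  P1: blocked at fork node L ∈ conditioning set.
  P2: blocked at fork node L ∈ conditioning set.
  P3: blocked at fork node L ∈ conditioning set.
  P4: blocked at collider K (neither it nor any descendant is in the conditioning set).
{L} contains no descendant of A and blocks every backdoor path.
No other singleton works — e.g. {V} leaves P2 open — so {L} is the unique smallest valid adjustment set.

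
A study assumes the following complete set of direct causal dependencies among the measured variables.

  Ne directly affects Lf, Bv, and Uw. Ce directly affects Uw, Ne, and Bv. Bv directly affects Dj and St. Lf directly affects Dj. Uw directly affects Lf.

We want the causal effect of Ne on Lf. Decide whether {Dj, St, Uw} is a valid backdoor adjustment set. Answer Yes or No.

Backdoor paths from Ne to Lf (paths whose first edge points into Ne):
  P1: Ne <- Ce -> Uw -> Lf
  P2: Ne <- Ce -> Bv -> Dj <- Lf
Condition 1 (no descendant of Ne in the set): FAILS — Dj, St, and Uw are descendants of Ne.
Condition 2 (every backdoor path blocked by {Dj, St, Uw}):
  P1: blocked at chain node Uw ∈ conditioning set.
  P2: open — collider(s) Dj are conditioned on (or have a conditioned descendant) and no non-collider on the path is in the set.
{Dj, St, Uw} does not satisfy the backdoor criterion.

No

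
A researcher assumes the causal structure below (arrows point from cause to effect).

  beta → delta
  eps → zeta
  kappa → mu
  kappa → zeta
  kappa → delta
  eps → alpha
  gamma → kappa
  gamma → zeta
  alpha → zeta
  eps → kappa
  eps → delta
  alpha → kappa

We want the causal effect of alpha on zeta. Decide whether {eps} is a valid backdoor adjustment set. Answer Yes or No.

Yes

Backdoor paths from alpha to zeta (paths whose first edge points into alpha):
  P1: alpha <- eps -> kappa <- gamma -> zeta
  P2: alpha <- eps -> kappa -> zeta
  P3: alpha <- eps -> delta <- kappa <- gamma -> zeta
  P4: alpha <- eps -> delta <- kappa -> zeta
  P5: alpha <- eps -> zeta
Condition 1 (no descendant of alpha in the set): holds — descendants of alpha are {delta, kappa, mu, zeta}; none are in {eps}.
Condition 2 (every backdoor path blocked by {eps}):
  P1: blocked at fork node eps ∈ conditioning set.
  P2: blocked at fork node eps ∈ conditioning set.
  P3: blocked at fork node eps ∈ conditioning set.
  P4: blocked at fork node eps ∈ conditioning set.
  P5: blocked at fork node eps ∈ conditioning set.
{eps} satisfies the backdoor criterion.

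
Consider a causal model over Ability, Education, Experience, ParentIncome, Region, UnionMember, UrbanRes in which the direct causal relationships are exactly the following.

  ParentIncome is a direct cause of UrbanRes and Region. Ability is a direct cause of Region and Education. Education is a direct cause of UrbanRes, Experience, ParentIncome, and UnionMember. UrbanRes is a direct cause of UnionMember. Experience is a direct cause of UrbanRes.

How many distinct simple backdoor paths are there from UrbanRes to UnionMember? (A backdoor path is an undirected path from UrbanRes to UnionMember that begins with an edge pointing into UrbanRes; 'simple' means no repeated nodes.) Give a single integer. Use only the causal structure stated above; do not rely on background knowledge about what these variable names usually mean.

A backdoor path from UrbanRes to UnionMember is any simple undirected path whose first edge points into UrbanRes (i.e. leaves UrbanRes via a parent).
Parents of UrbanRes: {Education, Experience, ParentIncome}.
Enumerating:
  P1: UrbanRes <- Education -> UnionMember
  P2: UrbanRes <- ParentIncome <- Education -> UnionMember
  P3: UrbanRes <- ParentIncome -> Region <- Ability -> Education -> UnionMember
  P4: UrbanRes <- Experience <- Education -> UnionMember
That exhausts the simple backdoor paths. Count: 4.

4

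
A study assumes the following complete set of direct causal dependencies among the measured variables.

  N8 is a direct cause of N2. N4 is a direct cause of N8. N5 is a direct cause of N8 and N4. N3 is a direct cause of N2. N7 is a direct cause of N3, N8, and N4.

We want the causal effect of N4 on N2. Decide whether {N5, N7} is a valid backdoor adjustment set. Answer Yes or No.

Yes

Backdoor paths from N4 to N2 (paths whose first edge points into N4):
  P1: N4 <- N7 -> N3 -> N2
  P2: N4 <- N7 -> N8 -> N2
  P3: N4 <- N5 -> N8 <- N7 -> N3 -> N2
  P4: N4 <- N5 -> N8 -> N2
Condition 1 (no descendant of N4 in the set): holds — descendants of N4 are {N2, N8}; none are in {N5, N7}.
Condition 2 (every backdoor path blocked by {N5, N7}):
  P1: blocked at fork node N7 ∈ conditioning set.
  P2: blocked at fork node N7 ∈ conditioning set.
  P3: blocked at fork node N5 ∈ conditioning set.
  P4: blocked at fork node N5 ∈ conditioning set.
{N5, N7} satisfies the backdoor criterion.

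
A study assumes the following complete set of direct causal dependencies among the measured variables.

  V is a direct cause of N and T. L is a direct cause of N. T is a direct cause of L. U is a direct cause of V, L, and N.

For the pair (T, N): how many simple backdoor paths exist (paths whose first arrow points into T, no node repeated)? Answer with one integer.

A backdoor path from T to N is any simple undirected path whose first edge points into T (i.e. leaves T via a parent).
Parents of T: {V}.
Enumerating:
  P1: T <- V <- U -> L -> N
  P2: T <- V <- U -> N
  P3: T <- V -> N
That exhausts the simple backdoor paths. Count: 3.

3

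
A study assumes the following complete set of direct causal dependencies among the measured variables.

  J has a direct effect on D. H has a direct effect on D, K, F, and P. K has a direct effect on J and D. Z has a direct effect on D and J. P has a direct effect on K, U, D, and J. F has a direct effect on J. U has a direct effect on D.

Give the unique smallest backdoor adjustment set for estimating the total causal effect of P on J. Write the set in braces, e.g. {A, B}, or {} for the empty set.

{H}

Variables eligible for adjustment (non-descendants of P, excluding P and J): {F, H, Z}.
Backdoor paths from P to J:
  P1: P <- H -> F -> J
  P2: P <- H -> K -> J
  P3: P <- H -> K -> D <- Z -> J
  P4: P <- H -> K -> D <- J
  P5: P <- H -> D <- Z -> J
  P6: P <- H -> D <- K -> J
  P7: P <- H -> D <- J
The empty set is not sufficient: P1 (P <- H -> F -> J) has no collider blocking it and no conditioned non-collider, so it is open.
Try {H}:
  P1: blocked at fork node H ∈ conditioning set.
  P2: blocked at fork node H ∈ conditioning set.
  P3: blocked at fork node H ∈ conditioning set.
  P4: blocked at fork node H ∈ conditioning set.
  P5: blocked at fork node H ∈ conditioning set.
  P6: blocked at fork node H ∈ conditioning set.
  P7: blocked at fork node H ∈ conditioning set.
{H} contains no descendant of P and blocks every backdoor path.
No other singleton works — e.g. {Z} leaves P1 open — so {H} is the unique smallest valid adjustment set.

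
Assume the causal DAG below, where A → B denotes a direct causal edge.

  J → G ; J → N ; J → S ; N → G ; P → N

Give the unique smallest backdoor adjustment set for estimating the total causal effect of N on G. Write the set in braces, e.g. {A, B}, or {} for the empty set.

{J}

Variables eligible for adjustment (non-descendants of N, excluding N and G): {J, P, S}.
Backdoor paths from N to G:
  P1: N <- J -> G
The empty set is not sufficient: P1 (N <- J -> G) has no collider blocking it and no conditioned non-collider, so it is open.
Try {J}:
  P1: blocked at fork node J ∈ conditioning set.
{J} contains no descendant of N and blocks every backdoor path.
No other singleton works — e.g. {P} leaves P1 open — so {J} is the unique smallest valid adjustment set.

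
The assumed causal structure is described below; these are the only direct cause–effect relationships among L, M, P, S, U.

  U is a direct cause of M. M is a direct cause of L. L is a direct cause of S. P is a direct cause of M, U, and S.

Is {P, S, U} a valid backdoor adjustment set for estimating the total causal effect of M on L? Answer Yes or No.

Backdoor paths from M to L (paths whose first edge points into M):
  P1: M <- P -> S <- L
  P2: M <- U <- P -> S <- L
Condition 1 (no descendant of M in the set): FAILS — S is a descendant of M.
Condition 2 (every backdoor path blocked by {P, S, U}):
  P1: blocked at fork node P ∈ conditioning set.
  P2: blocked at chain node U ∈ conditioning set.
{P, S, U} does not satisfy the backdoor criterion.

No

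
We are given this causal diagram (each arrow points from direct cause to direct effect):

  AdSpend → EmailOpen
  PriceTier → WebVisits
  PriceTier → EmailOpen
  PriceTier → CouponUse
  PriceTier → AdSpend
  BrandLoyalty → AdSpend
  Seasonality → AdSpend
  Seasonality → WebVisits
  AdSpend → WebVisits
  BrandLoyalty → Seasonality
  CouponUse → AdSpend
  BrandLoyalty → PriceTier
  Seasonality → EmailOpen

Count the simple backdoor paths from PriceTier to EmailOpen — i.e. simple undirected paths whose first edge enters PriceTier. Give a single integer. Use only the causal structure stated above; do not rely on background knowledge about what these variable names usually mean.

6

A backdoor path from PriceTier to EmailOpen is any simple undirected path whose first edge points into PriceTier (i.e. leaves PriceTier via a parent).
Parents of PriceTier: {BrandLoyalty}.
Enumerating:
  P1: PriceTier <- BrandLoyalty -> Seasonality -> AdSpend -> EmailOpen
  P2: PriceTier <- BrandLoyalty -> Seasonality -> EmailOpen
  P3: PriceTier <- BrandLoyalty -> Seasonality -> WebVisits <- AdSpend -> EmailOpen
  P4: PriceTier <- BrandLoyalty -> AdSpend <- Seasonality -> EmailOpen
  P5: PriceTier <- BrandLoyalty -> AdSpend -> EmailOpen
  P6: PriceTier <- BrandLoyalty -> AdSpend -> WebVisits <- Seasonality -> EmailOpen
That exhausts the simple backdoor paths. Count: 6.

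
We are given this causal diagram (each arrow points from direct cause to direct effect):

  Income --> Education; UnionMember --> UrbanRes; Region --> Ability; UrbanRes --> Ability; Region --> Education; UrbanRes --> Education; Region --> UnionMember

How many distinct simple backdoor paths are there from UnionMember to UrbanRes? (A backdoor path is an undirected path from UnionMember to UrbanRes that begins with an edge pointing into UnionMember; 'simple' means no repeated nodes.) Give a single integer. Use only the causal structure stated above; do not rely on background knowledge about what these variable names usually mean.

A backdoor path from UnionMember to UrbanRes is any simple undirected path whose first edge points into UnionMember (i.e. leaves UnionMember via a parent).
Parents of UnionMember: {Region}.
Enumerating:
  P1: UnionMember <- Region -> Ability <- UrbanRes
  P2: UnionMember <- Region -> Education <- UrbanRes
That exhausts the simple backdoor paths. Count: 2.

2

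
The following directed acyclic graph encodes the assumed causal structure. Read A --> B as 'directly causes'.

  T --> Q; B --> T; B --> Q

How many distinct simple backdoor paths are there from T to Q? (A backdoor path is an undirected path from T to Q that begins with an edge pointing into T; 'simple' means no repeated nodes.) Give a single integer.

A backdoor path from T to Q is any simple undirected path whose first edge points into T (i.e. leaves T via a parent).
Parents of T: {B}.
Enumerating:
  P1: T <- B -> Q
That exhausts the simple backdoor paths. Count: 1.

1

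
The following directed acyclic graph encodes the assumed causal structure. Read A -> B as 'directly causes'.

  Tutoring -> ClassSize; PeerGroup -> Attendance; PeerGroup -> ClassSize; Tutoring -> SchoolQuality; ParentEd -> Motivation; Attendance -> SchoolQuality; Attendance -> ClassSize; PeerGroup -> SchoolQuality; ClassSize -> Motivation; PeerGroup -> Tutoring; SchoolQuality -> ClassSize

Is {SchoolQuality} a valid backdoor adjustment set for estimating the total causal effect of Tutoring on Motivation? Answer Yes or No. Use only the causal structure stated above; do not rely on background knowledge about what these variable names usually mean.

No

Backdoor paths from Tutoring to Motivation (paths whose first edge points into Tutoring):
  P1: Tutoring <- PeerGroup -> Attendance -> SchoolQuality -> ClassSize -> Motivation
  P2: Tutoring <- PeerGroup -> Attendance -> ClassSize -> Motivation
  P3: Tutoring <- PeerGroup -> SchoolQuality <- Attendance -> ClassSize -> Motivation
  P4: Tutoring <- PeerGroup -> SchoolQuality -> ClassSize -> Motivation
  P5: Tutoring <- PeerGroup -> ClassSize -> Motivation
Condition 1 (no descendant of Tutoring in the set): FAILS — SchoolQuality is a descendant of Tutoring.
Condition 2 (every backdoor path blocked by {SchoolQuality}):
  P1: blocked at chain node SchoolQuality ∈ conditioning set.
  P2: open — no interior node is in the conditioning set.
  P3: open — collider(s) SchoolQuality are conditioned on (or have a conditioned descendant) and no non-collider on the path is in the set.
  P4: blocked at chain node SchoolQuality ∈ conditioning set.
  P5: open — no interior node is in the conditioning set.
{SchoolQuality} does not satisfy the backdoor criterion.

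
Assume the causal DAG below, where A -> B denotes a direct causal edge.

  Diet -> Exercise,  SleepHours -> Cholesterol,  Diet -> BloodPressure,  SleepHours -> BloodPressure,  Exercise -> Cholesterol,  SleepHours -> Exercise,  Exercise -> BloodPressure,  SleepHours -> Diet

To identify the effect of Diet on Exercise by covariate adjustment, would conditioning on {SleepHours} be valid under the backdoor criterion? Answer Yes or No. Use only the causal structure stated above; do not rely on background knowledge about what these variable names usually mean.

Backdoor paths from Diet to Exercise (paths whose first edge points into Diet):
  P1: Diet <- SleepHours -> Exercise
  P2: Diet <- SleepHours -> Cholesterol <- Exercise
  P3: Diet <- SleepHours -> BloodPressure <- Exercise
Condition 1 (no descendant of Diet in the set): holds — descendants of Diet are {BloodPressure, Cholesterol, Exercise}; none are in {SleepHours}.
Condition 2 (every backdoor path blocked by {SleepHours}):
  P1: blocked at fork node SleepHours ∈ conditioning set.
  P2: blocked at fork node SleepHours ∈ conditioning set.
  P3: blocked at fork node SleepHours ∈ conditioning set.
{SleepHours} satisfies the backdoor criterion.

Yes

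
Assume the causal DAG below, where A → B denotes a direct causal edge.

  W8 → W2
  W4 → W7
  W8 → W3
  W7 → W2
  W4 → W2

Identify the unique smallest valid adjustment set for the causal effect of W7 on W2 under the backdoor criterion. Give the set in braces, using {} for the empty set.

{W4}

Variables eligible for adjustment (non-descendants of W7, excluding W7 and W2): {W3, W4, W8}.
Backdoor paths from W7 to W2:
  P1: W7 <- W4 -> W2
The empty set is not sufficient: P1 (W7 <- W4 -> W2) has no collider blocking it and no conditioned non-collider, so it is open.
Try {W4}:
  P1: blocked at fork node W4 ∈ conditioning set.
{W4} contains no descendant of W7 and blocks every backdoor path.
No other singleton works — e.g. {W8} leaves P1 open — so {W4} is the unique smallest valid adjustment set.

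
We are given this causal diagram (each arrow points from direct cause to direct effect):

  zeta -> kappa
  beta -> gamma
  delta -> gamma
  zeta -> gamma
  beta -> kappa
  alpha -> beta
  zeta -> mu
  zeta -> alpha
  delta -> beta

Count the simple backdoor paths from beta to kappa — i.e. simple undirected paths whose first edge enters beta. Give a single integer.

A backdoor path from beta to kappa is any simple undirected path whose first edge points into beta (i.e. leaves beta via a parent).
Parents of beta: {alpha, delta}.
Enumerating:
  P1: beta <- delta -> gamma <- zeta -> kappa
  P2: beta <- alpha <- zeta -> kappa
That exhausts the simple backdoor paths. Count: 2.

2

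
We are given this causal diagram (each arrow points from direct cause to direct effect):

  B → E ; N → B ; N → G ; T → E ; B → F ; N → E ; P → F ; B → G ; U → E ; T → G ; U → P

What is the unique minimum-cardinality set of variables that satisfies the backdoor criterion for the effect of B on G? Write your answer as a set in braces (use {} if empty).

{N}

Variables eligible for adjustment (non-descendants of B, excluding B and G): {N, P, T, U}.
Backdoor paths from B to G:
  P1: B <- N -> E <- T -> G
  P2: B <- N -> G
The empty set is not sufficient: P2 (B <- N -> G) has no collider blocking it and no conditioned non-collider, so it is open.
Try {N}:
  P1: blocked at fork node N ∈ conditioning set.
  P2: blocked at fork node N ∈ conditioning set.
{N} contains no descendant of B and blocks every backdoor path.
No other singleton works — e.g. {U} leaves P2 open — so {N} is the unique smallest valid adjustment set.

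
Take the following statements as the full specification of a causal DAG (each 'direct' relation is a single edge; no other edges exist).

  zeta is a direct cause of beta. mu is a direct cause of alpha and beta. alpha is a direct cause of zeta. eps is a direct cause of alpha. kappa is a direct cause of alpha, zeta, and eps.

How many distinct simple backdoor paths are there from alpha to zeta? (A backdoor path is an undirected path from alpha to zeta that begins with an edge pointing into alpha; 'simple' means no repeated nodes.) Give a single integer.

3

A backdoor path from alpha to zeta is any simple undirected path whose first edge points into alpha (i.e. leaves alpha via a parent).
Parents of alpha: {eps, kappa, mu}.
Enumerating:
  P1: alpha <- kappa -> zeta
  P2: alpha <- eps <- kappa -> zeta
  P3: alpha <- mu -> beta <- zeta
That exhausts the simple backdoor paths. Count: 3.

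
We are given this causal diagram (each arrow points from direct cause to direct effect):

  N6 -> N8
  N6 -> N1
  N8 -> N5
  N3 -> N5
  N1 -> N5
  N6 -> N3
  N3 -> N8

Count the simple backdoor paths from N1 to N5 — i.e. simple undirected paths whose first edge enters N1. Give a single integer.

A backdoor path from N1 to N5 is any simple undirected path whose first edge points into N1 (i.e. leaves N1 via a parent).
Parents of N1: {N6}.
Enumerating:
  P1: N1 <- N6 -> N3 -> N8 -> N5
  P2: N1 <- N6 -> N3 -> N5
  P3: N1 <- N6 -> N8 <- N3 -> N5
  P4: N1 <- N6 -> N8 -> N5
That exhausts the simple backdoor paths. Count: 4.

4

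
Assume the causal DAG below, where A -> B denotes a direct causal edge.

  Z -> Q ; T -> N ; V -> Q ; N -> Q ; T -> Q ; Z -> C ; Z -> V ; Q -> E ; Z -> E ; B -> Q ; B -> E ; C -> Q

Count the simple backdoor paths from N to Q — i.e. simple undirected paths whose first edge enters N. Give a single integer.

A backdoor path from N to Q is any simple undirected path whose first edge points into N (i.e. leaves N via a parent).
Parents of N: {T}.
Enumerating:
  P1: N <- T -> Q
That exhausts the simple backdoor paths. Count: 1.

1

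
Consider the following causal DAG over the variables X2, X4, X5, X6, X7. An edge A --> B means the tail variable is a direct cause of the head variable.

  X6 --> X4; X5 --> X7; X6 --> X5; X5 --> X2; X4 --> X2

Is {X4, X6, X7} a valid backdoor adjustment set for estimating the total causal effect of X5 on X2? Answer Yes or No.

No

Backdoor paths from X5 to X2 (paths whose first edge points into X5):
  P1: X5 <- X6 -> X4 -> X2
Condition 1 (no descendant of X5 in the set): FAILS — X7 is a descendant of X5.
Condition 2 (every backdoor path blocked by {X4, X6, X7}):
  P1: blocked at fork node X6 ∈ conditioning set.
{X4, X6, X7} does not satisfy the backdoor criterion.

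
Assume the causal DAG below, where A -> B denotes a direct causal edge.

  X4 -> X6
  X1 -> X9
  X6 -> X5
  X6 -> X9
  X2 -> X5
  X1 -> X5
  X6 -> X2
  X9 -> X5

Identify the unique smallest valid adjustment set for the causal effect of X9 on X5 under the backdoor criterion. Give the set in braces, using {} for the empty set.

Variables eligible for adjustment (non-descendants of X9, excluding X9 and X5): {X1, X2, X4, X6}.
Backdoor paths from X9 to X5:
  P1: X9 <- X1 -> X5
  P2: X9 <- X6 -> X2 -> X5
  P3: X9 <- X6 -> X5
The empty set is not sufficient: P1 (X9 <- X1 -> X5) has no collider blocking it and no conditioned non-collider, so it is open.
Try {X1, X6}:
  P1: blocked at fork node X1 ∈ conditioning set.
  P2: blocked at fork node X6 ∈ conditioning set.
  P3: blocked at fork node X6 ∈ conditioning set.
{X1, X6} contains no descendant of X9 and blocks every backdoor path.
Every element of {X1, X6} is needed (dropping X1 leaves P1 open; dropping X6 leaves P2 open), so no proper subset is valid.
Among all size-2 subsets of the eligible variables, only {X1, X6} blocks every backdoor path, so it is the unique smallest valid adjustment set.

{X1, X6}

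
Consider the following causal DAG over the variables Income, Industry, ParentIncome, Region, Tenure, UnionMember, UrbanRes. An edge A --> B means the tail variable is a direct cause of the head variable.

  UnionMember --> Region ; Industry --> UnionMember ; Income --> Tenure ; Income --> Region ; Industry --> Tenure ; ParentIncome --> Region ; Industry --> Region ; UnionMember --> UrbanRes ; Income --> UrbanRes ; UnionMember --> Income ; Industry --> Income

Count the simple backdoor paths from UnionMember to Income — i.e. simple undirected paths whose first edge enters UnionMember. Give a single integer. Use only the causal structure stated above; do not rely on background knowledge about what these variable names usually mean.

3

A backdoor path from UnionMember to Income is any simple undirected path whose first edge points into UnionMember (i.e. leaves UnionMember via a parent).
Parents of UnionMember: {Industry}.
Enumerating:
  P1: UnionMember <- Industry -> Income
  P2: UnionMember <- Industry -> Region <- Income
  P3: UnionMember <- Industry -> Tenure <- Income
That exhausts the simple backdoor paths. Count: 3.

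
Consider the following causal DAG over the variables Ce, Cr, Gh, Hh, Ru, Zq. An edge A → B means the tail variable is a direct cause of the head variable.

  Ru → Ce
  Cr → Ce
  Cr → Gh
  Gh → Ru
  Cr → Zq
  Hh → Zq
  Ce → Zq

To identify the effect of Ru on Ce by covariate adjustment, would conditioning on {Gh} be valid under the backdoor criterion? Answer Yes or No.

Yes

Backdoor paths from Ru to Ce (paths whose first edge points into Ru):
  P1: Ru <- Gh <- Cr -> Ce
  P2: Ru <- Gh <- Cr -> Zq <- Ce
Condition 1 (no descendant of Ru in the set): holds — descendants of Ru are {Ce, Zq}; none are in {Gh}.
Condition 2 (every backdoor path blocked by {Gh}):
  P1: blocked at chain node Gh ∈ conditioning set.
  P2: blocked at chain node Gh ∈ conditioning set.
{Gh} satisfies the backdoor criterion.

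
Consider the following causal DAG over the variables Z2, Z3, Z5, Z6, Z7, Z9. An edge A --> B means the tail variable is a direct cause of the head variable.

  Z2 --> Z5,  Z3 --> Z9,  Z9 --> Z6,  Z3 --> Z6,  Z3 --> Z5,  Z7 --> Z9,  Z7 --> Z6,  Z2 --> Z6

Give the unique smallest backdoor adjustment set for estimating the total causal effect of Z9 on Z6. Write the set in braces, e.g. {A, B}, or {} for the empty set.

Variables eligible for adjustment (non-descendants of Z9, excluding Z9 and Z6): {Z2, Z3, Z5, Z7}.
Backdoor paths from Z9 to Z6:
  P1: Z9 <- Z3 -> Z5 <- Z2 -> Z6
  P2: Z9 <- Z3 -> Z6
  P3: Z9 <- Z7 -> Z6
The empty set is not sufficient: P2 (Z9 <- Z3 -> Z6) has no collider blocking it and no conditioned non-collider, so it is open.
Try {Z3, Z7}:
  P1: blocked at fork node Z3 ∈ conditioning set.
  P2: blocked at fork node Z3 ∈ conditioning set.
  P3: blocked at fork node Z7 ∈ conditioning set.
{Z3, Z7} contains no descendant of Z9 and blocks every backdoor path.
Every element of {Z3, Z7} is needed (dropping Z3 leaves P2 open; dropping Z7 leaves P3 open), so no proper subset is valid.
Among all size-2 subsets of the eligible variables, only {Z3, Z7} blocks every backdoor path, so it is the unique smallest valid adjustment set.

{Z3, Z7}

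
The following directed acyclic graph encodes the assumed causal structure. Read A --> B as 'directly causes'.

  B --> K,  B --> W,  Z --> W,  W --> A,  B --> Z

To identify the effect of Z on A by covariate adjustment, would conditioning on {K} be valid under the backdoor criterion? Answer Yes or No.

Backdoor paths from Z to A (paths whose first edge points into Z):
  P1: Z <- B -> W -> A
Condition 1 (no descendant of Z in the set): holds — descendants of Z are {A, W}; none are in {K}.
Condition 2 (every backdoor path blocked by {K}):
  P1: open — no interior node is in the conditioning set.
{K} does not satisfy the backdoor criterion.

No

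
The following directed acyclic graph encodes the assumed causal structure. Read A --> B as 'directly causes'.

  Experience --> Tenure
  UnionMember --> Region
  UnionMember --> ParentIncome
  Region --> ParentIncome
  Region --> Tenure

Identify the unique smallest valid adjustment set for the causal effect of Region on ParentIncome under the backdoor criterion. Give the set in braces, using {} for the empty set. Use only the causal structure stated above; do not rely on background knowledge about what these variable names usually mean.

Variables eligible for adjustment (non-descendants of Region, excluding Region and ParentIncome): {Experience, UnionMember}.
Backdoor paths from Region to ParentIncome:
  P1: Region <- UnionMember -> ParentIncome
The empty set is not sufficient: P1 (Region <- UnionMember -> ParentIncome) has no collider blocking it and no conditioned non-collider, so it is open.
Try {UnionMember}:
  P1: blocked at fork node UnionMember ∈ conditioning set.
{UnionMember} contains no descendant of Region and blocks every backdoor path.
No other singleton works — e.g. {Experience} leaves P1 open — so {UnionMember} is the unique smallest valid adjustment set.

{UnionMember}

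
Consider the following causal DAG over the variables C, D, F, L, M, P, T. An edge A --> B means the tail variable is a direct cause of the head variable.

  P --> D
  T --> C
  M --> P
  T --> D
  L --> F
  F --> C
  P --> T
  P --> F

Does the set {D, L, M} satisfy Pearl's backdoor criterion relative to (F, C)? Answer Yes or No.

No

Backdoor paths from F to C (paths whose first edge points into F):
  P1: F <- P -> T -> C
  P2: F <- P -> D <- T -> C
Condition 1 (no descendant of F in the set): holds — descendants of F are {C}; none are in {D, L, M}.
Condition 2 (every backdoor path blocked by {D, L, M}):
  P1: open — no interior node is in the conditioning set.
  P2: open — collider(s) D are conditioned on (or have a conditioned descendant) and no non-collider on the path is in the set.
{D, L, M} does not satisfy the backdoor criterion.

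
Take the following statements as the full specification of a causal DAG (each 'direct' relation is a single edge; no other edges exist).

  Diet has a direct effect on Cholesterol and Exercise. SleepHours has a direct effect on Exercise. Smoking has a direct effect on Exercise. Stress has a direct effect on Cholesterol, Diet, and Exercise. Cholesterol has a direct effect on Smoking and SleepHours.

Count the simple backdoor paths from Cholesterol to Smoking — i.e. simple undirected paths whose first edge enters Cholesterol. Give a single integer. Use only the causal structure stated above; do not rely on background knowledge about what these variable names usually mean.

A backdoor path from Cholesterol to Smoking is any simple undirected path whose first edge points into Cholesterol (i.e. leaves Cholesterol via a parent).
Parents of Cholesterol: {Diet, Stress}.
Enumerating:
  P1: Cholesterol <- Stress -> Diet -> Exercise <- Smoking
  P2: Cholesterol <- Stress -> Exercise <- Smoking
  P3: Cholesterol <- Diet <- Stress -> Exercise <- Smoking
  P4: Cholesterol <- Diet -> Exercise <- Smoking
That exhausts the simple backdoor paths. Count: 4.

4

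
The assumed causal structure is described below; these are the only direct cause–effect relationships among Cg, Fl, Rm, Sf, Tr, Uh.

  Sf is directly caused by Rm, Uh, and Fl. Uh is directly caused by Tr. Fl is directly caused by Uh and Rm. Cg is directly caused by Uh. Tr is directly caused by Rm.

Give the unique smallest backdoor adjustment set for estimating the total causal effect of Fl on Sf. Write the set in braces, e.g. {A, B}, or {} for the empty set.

{Rm, Uh}

Variables eligible for adjustment (non-descendants of Fl, excluding Fl and Sf): {Cg, Rm, Tr, Uh}.
Backdoor paths from Fl to Sf:
  P1: Fl <- Rm -> Tr -> Uh -> Sf
  P2: Fl <- Rm -> Sf
  P3: Fl <- Uh <- Tr <- Rm -> Sf
  P4: Fl <- Uh -> Sf
The empty set is not sufficient: P1 (Fl <- Rm -> Tr -> Uh -> Sf) has no collider blocking it and no conditioned non-collider, so it is open.
Try {Rm, Uh}:
  P1: blocked at fork node Rm ∈ conditioning set.
  P2: blocked at fork node Rm ∈ conditioning set.
  P3: blocked at chain node Uh ∈ conditioning set.
  P4: blocked at fork node Uh ∈ conditioning set.
{Rm, Uh} contains no descendant of Fl and blocks every backdoor path.
Every element of {Rm, Uh} is needed (dropping Rm leaves P2 open; dropping Uh leaves P4 open), so no proper subset is valid.
Among all size-2 subsets of the eligible variables, only {Rm, Uh} blocks every backdoor path, so it is the unique smallest valid adjustment set.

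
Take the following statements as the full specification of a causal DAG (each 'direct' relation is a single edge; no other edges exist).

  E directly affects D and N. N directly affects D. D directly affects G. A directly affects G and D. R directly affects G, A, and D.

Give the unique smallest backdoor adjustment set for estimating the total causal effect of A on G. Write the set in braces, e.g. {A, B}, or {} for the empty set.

{R}

Variables eligible for adjustment (non-descendants of A, excluding A and G): {E, N, R}.
Backdoor paths from A to G:
  P1: A <- R -> D -> G
  P2: A <- R -> G
The empty set is not sufficient: P1 (A <- R -> D -> G) has no collider blocking it and no conditioned non-collider, so it is open.
Try {R}:
  P1: blocked at fork node R ∈ conditioning set.
  P2: blocked at fork node R ∈ conditioning set.
{R} contains no descendant of A and blocks every backdoor path.
No other singleton works — e.g. {E} leaves P1 open — so {R} is the unique smallest valid adjustment set.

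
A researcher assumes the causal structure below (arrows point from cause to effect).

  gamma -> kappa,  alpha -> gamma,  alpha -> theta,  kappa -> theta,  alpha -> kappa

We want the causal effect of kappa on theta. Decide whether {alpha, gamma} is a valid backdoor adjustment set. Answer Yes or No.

Backdoor paths from kappa to theta (paths whose first edge points into kappa):
  P1: kappa <- alpha -> theta
  P2: kappa <- gamma <- alpha -> theta
Condition 1 (no descendant of kappa in the set): holds — descendants of kappa are {theta}; none are in {alpha, gamma}.
Condition 2 (every backdoor path blocked by {alpha, gamma}):
  P1: blocked at fork node alpha ∈ conditioning set.
  P2: blocked at chain node gamma ∈ conditioning set.
{alpha, gamma} satisfies the backdoor criterion.

Yes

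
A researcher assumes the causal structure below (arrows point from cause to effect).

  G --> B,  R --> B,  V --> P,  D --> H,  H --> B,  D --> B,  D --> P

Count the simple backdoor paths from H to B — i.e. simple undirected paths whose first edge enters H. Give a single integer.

A backdoor path from H to B is any simple undirected path whose first edge points into H (i.e. leaves H via a parent).
Parents of H: {D}.
Enumerating:
  P1: H <- D -> B
That exhausts the simple backdoor paths. Count: 1.

1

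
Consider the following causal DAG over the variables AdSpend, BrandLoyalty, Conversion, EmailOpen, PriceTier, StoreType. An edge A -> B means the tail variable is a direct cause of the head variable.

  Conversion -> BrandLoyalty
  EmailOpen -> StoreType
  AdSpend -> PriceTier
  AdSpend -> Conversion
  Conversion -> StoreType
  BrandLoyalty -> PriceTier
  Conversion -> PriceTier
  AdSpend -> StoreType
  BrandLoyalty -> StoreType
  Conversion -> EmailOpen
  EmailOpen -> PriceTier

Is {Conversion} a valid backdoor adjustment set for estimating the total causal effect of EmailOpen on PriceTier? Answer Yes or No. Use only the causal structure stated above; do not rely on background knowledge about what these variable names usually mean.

Backdoor paths from EmailOpen to PriceTier (paths whose first edge points into EmailOpen):
  P1: EmailOpen <- Conversion <- AdSpend -> StoreType <- BrandLoyalty -> PriceTier
  P2: EmailOpen <- Conversion <- AdSpend -> PriceTier
  P3: EmailOpen <- Conversion -> BrandLoyalty -> StoreType <- AdSpend -> PriceTier
  P4: EmailOpen <- Conversion -> BrandLoyalty -> PriceTier
  P5: EmailOpen <- Conversion -> StoreType <- AdSpend -> PriceTier
  P6: EmailOpen <- Conversion -> StoreType <- BrandLoyalty -> PriceTier
  P7: EmailOpen <- Conversion -> PriceTier
Condition 1 (no descendant of EmailOpen in the set): holds — descendants of EmailOpen are {PriceTier, StoreType}; none are in {Conversion}.
Condition 2 (every backdoor path blocked by {Conversion}):
  P1: blocked at chain node Conversion ∈ conditioning set.
  P2: blocked at chain node Conversion ∈ conditioning set.
  P3: blocked at fork node Conversion ∈ conditioning set.
  P4: blocked at fork node Conversion ∈ conditioning set.
  P5: blocked at fork node Conversion ∈ conditioning set.
  P6: blocked at fork node Conversion ∈ conditioning set.
  P7: blocked at fork node Conversion ∈ conditioning set.
{Conversion} satisfies the backdoor criterion.

Yes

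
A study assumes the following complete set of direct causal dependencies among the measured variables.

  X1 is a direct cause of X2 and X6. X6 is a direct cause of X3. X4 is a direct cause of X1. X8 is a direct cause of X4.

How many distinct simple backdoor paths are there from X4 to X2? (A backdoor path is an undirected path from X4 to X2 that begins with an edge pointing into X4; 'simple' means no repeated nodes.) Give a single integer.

0

A backdoor path from X4 to X2 is any simple undirected path whose first edge points into X4 (i.e. leaves X4 via a parent).
Parents of X4: {X8}.
No simple path from any parent of X4 reaches X2 without revisiting X4, so there are no backdoor paths.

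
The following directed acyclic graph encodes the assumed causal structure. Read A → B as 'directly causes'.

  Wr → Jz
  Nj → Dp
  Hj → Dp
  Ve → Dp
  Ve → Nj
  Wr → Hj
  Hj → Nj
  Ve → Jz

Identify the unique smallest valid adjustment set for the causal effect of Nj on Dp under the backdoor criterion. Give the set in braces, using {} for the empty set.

Variables eligible for adjustment (non-descendants of Nj, excluding Nj and Dp): {Hj, Jz, Ve, Wr}.
Backdoor paths from Nj to Dp:
  P1: Nj <- Ve -> Jz <- Wr -> Hj -> Dp
  P2: Nj <- Ve -> Dp
  P3: Nj <- Hj <- Wr -> Jz <- Ve -> Dp
  P4: Nj <- Hj -> Dp
The empty set is not sufficient: P2 (Nj <- Ve -> Dp) has no collider blocking it and no conditioned non-collider, so it is open.
Try {Hj, Ve}:
  P1: blocked at fork node Ve ∈ conditioning set.
  P2: blocked at fork node Ve ∈ conditioning set.
  P3: blocked at chain node Hj ∈ conditioning set.
  P4: blocked at fork node Hj ∈ conditioning set.
{Hj, Ve} contains no descendant of Nj and blocks every backdoor path.
Every element of {Hj, Ve} is needed (dropping Hj leaves P4 open; dropping Ve leaves P2 open), so no proper subset is valid.
Among all size-2 subsets of the eligible variables, only {Hj, Ve} blocks every backdoor path, so it is the unique smallest valid adjustment set.

{Hj, Ve}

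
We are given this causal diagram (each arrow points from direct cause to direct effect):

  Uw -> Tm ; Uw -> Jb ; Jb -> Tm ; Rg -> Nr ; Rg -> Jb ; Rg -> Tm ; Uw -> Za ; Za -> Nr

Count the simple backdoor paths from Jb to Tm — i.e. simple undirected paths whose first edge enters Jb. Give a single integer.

A backdoor path from Jb to Tm is any simple undirected path whose first edge points into Jb (i.e. leaves Jb via a parent).
Parents of Jb: {Rg, Uw}.
Enumerating:
  P1: Jb <- Uw -> Za -> Nr <- Rg -> Tm
  P2: Jb <- Uw -> Tm
  P3: Jb <- Rg -> Tm
  P4: Jb <- Rg -> Nr <- Za <- Uw -> Tm
That exhausts the simple backdoor paths. Count: 4.

4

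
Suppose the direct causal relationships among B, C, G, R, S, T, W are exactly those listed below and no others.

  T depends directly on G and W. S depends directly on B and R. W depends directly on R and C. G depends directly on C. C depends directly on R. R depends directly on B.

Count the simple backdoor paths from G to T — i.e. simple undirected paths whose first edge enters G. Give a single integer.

2

A backdoor path from G to T is any simple undirected path whose first edge points into G (i.e. leaves G via a parent).
Parents of G: {C}.
Enumerating:
  P1: G <- C <- R -> W -> T
  P2: G <- C -> W -> T
That exhausts the simple backdoor paths. Count: 2.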